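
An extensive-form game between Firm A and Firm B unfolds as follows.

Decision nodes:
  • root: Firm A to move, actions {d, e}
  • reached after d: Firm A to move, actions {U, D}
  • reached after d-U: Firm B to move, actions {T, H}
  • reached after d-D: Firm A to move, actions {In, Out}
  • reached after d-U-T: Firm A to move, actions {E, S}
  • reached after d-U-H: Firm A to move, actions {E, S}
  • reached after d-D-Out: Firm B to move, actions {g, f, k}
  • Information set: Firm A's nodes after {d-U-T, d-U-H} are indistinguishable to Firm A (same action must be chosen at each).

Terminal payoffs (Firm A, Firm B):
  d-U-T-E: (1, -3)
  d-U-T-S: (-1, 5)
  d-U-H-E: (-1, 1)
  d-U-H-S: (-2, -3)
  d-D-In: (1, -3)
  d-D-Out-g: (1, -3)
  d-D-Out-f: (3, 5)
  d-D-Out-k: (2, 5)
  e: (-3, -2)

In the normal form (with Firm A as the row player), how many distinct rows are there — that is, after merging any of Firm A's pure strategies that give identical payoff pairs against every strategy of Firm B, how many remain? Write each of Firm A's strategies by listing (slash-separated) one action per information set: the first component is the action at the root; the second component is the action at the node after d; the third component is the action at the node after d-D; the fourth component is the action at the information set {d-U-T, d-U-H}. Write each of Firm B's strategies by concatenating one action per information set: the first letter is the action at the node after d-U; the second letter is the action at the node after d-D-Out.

5

Firm A has 16 pure strategies: d/U/In/E, d/U/In/S, d/U/Out/E, d/U/Out/S, d/D/In/E, d/D/In/S, d/D/Out/E, d/D/Out/S, e/U/In/E, e/U/In/S, e/U/Out/E, e/U/Out/S, e/D/In/E, e/D/In/S, e/D/Out/E, e/D/Out/S. Columns: Tg, Tf, Tk, Hg, Hf, Hk.
{d/U/In/E, d/U/Out/E} → row (1,-3) (1,-3) (1,-3) (-1,1) (-1,1) (-1,1)
{d/U/In/S, d/U/Out/S} → row (-1,5) (-1,5) (-1,5) (-2,-3) (-2,-3) (-2,-3)
{d/D/In/E, d/D/In/S} → row (1,-3) (1,-3) (1,-3) (1,-3) (1,-3) (1,-3)
{d/D/Out/E, d/D/Out/S} → row (1,-3) (3,5) (2,5) (1,-3) (3,5) (2,5)
{e/U/In/E, e/U/In/S, e/U/Out/E, e/U/Out/S, e/D/In/E, e/D/In/S, e/D/Out/E, e/D/Out/S} → row (-3,-2) (-3,-2) (-3,-2) (-3,-2) (-3,-2) (-3,-2)
That's 5 distinct rows out of 16 strategies.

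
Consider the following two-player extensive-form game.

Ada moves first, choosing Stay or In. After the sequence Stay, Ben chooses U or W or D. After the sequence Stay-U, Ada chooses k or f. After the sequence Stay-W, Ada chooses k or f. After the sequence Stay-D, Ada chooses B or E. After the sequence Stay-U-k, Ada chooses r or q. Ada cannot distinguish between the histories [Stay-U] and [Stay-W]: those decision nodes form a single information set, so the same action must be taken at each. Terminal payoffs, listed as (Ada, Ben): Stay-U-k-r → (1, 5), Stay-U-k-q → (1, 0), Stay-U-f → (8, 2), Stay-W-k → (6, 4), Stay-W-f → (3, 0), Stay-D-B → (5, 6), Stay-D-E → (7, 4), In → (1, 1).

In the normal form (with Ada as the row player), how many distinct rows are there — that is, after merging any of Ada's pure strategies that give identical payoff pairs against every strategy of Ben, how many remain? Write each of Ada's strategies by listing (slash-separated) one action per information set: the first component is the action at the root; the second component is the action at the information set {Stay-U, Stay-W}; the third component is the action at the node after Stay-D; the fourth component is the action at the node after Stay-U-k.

Ada has 16 pure strategies: Stay/k/B/r, Stay/k/B/q, Stay/k/E/r, Stay/k/E/q, Stay/f/B/r, Stay/f/B/q, Stay/f/E/r, Stay/f/E/q, In/k/B/r, In/k/B/q, In/k/E/r, In/k/E/q, In/f/B/r, In/f/B/q, In/f/E/r, In/f/E/q. Columns: U, W, D.
{Stay/k/B/r} → row (1,5) (6,4) (5,6)
{Stay/k/B/q} → row (1,0) (6,4) (5,6)
{Stay/k/E/r} → row (1,5) (6,4) (7,4)
{Stay/k/E/q} → row (1,0) (6,4) (7,4)
{Stay/f/B/r, Stay/f/B/q} → row (8,2) (3,0) (5,6)
{Stay/f/E/r, Stay/f/E/q} → row (8,2) (3,0) (7,4)
{In/k/B/r, In/k/B/q, In/k/E/r, In/k/E/q, In/f/B/r, In/f/B/q, In/f/E/r, In/f/E/q} → row (1,1) (1,1) (1,1)
That's 7 distinct rows out of 16 strategies.

7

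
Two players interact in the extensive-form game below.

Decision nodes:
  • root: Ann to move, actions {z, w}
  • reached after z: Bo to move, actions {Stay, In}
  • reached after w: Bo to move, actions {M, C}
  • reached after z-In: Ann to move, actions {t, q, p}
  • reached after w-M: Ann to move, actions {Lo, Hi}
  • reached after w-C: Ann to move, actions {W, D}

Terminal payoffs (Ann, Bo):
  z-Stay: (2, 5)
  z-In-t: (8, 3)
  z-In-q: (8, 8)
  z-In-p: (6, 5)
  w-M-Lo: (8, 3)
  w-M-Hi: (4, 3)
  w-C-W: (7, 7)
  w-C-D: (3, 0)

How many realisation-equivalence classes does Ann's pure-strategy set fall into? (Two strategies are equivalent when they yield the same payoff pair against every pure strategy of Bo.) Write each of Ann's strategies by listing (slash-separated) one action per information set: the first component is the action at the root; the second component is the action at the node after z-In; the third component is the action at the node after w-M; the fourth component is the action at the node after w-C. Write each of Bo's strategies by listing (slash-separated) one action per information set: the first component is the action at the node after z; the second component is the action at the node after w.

Ann has 24 pure strategies: z/t/Lo/W, z/t/Lo/D, z/t/Hi/W, z/t/Hi/D, z/q/Lo/W, z/q/Lo/D, z/q/Hi/W, z/q/Hi/D, z/p/Lo/W, z/p/Lo/D, z/p/Hi/W, z/p/Hi/D, w/t/Lo/W, w/t/Lo/D, w/t/Hi/W, w/t/Hi/D, w/q/Lo/W, w/q/Lo/D, w/q/Hi/W, w/q/Hi/D, w/p/Lo/W, w/p/Lo/D, w/p/Hi/W, w/p/Hi/D. Columns: Stay/M, Stay/C, In/M, In/C.
{z/t/Lo/W, z/t/Lo/D, z/t/Hi/W, z/t/Hi/D} → row (2,5) (2,5) (8,3) (8,3)
{z/q/Lo/W, z/q/Lo/D, z/q/Hi/W, z/q/Hi/D} → row (2,5) (2,5) (8,8) (8,8)
{z/p/Lo/W, z/p/Lo/D, z/p/Hi/W, z/p/Hi/D} → row (2,5) (2,5) (6,5) (6,5)
{w/t/Lo/W, w/q/Lo/W, w/p/Lo/W} → row (8,3) (7,7) (8,3) (7,7)
{w/t/Lo/D, w/q/Lo/D, w/p/Lo/D} → row (8,3) (3,0) (8,3) (3,0)
{w/t/Hi/W, w/q/Hi/W, w/p/Hi/W} → row (4,3) (7,7) (4,3) (7,7)
{w/t/Hi/D, w/q/Hi/D, w/p/Hi/D} → row (4,3) (3,0) (4,3) (3,0)
That's 7 distinct rows out of 24 strategies.

7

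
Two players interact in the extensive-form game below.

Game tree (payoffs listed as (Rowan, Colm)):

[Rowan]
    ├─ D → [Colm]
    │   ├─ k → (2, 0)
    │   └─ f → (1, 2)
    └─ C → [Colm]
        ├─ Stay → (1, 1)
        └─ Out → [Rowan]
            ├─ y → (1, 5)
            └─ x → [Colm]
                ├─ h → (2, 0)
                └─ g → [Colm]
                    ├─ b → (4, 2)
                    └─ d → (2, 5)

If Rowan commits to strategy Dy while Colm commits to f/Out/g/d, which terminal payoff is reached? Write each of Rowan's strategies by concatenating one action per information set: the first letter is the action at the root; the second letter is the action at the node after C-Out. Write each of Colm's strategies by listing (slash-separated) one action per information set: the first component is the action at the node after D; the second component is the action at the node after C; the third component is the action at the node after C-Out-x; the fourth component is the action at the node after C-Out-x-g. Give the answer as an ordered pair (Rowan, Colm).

(1, 2)

Trace the play path from the root:
  Rowan plays D
  Colm plays f at [D]
→ terminal payoff (1, 2).
(Rowan's choice at the node after C-Out is never reached on this path, so it doesn't affect the outcome.)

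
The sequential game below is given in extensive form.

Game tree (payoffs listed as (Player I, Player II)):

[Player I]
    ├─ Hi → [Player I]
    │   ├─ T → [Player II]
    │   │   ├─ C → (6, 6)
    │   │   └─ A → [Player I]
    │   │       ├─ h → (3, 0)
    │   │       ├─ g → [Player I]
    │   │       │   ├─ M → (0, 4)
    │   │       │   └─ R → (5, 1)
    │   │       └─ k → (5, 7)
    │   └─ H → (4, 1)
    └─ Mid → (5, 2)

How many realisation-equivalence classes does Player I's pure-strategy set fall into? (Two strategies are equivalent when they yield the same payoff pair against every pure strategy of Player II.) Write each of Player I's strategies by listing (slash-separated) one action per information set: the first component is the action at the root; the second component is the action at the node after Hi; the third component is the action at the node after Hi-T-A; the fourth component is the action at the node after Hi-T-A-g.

Player I has 24 pure strategies: Hi/T/h/M, Hi/T/h/R, Hi/T/g/M, Hi/T/g/R, Hi/T/k/M, Hi/T/k/R, Hi/H/h/M, Hi/H/h/R, Hi/H/g/M, Hi/H/g/R, Hi/H/k/M, Hi/H/k/R, Mid/T/h/M, Mid/T/h/R, Mid/T/g/M, Mid/T/g/R, Mid/T/k/M, Mid/T/k/R, Mid/H/h/M, Mid/H/h/R, Mid/H/g/M, Mid/H/g/R, Mid/H/k/M, Mid/H/k/R. Columns: C, A.
{Hi/T/h/M, Hi/T/h/R} → row (6,6) (3,0)
{Hi/T/g/M} → row (6,6) (0,4)
{Hi/T/g/R} → row (6,6) (5,1)
{Hi/T/k/M, Hi/T/k/R} → row (6,6) (5,7)
{Hi/H/h/M, Hi/H/h/R, Hi/H/g/M, Hi/H/g/R, Hi/H/k/M, Hi/H/k/R} → row (4,1) (4,1)
{Mid/T/h/M, Mid/T/h/R, Mid/T/g/M, Mid/T/g/R, Mid/T/k/M, Mid/T/k/R, Mid/H/h/M, Mid/H/h/R, Mid/H/g/M, Mid/H/g/R, Mid/H/k/M, Mid/H/k/R} → row (5,2) (5,2)
That's 6 distinct rows out of 24 strategies.

6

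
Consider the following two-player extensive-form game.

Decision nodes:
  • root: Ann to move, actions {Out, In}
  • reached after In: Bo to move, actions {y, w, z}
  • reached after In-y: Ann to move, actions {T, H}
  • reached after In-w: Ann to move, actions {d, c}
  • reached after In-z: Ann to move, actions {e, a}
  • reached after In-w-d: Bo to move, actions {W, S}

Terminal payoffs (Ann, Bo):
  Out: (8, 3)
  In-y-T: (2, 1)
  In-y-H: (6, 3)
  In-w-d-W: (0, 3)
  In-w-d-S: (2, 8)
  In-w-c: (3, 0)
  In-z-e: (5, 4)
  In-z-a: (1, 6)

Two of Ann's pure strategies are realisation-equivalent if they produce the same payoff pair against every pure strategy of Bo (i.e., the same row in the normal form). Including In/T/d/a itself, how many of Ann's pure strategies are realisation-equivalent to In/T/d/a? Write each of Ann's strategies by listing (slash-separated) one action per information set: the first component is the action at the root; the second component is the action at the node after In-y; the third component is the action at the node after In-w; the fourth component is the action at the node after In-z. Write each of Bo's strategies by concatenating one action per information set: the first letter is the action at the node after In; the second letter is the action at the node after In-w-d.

Row for In/T/d/a (columns yW, yS, wW, wS, zW, zS): (2,1) (2,1) (0,3) (2,8) (1,6) (1,6).
Every one of Ann's information sets is on the play path for some reply by Bo when Ann follows In/T/d/a.
Changing the action at any of them therefore changes at least one column, so only In/T/d/a itself gives this row.

1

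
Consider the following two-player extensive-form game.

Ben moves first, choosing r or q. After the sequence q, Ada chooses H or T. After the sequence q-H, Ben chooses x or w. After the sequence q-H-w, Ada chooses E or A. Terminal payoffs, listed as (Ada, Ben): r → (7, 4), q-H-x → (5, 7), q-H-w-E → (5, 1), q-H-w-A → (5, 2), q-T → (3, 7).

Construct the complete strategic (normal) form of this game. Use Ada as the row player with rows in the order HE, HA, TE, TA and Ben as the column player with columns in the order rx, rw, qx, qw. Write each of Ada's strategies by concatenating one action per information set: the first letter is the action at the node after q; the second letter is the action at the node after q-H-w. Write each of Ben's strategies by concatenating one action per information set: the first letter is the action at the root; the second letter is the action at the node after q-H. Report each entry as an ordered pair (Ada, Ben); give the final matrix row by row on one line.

HE: (7,4) (7,4) (5,7) (5,1) | HA: (7,4) (7,4) (5,7) (5,2) | TE: (7,4) (7,4) (3,7) (3,7) | TA: (7,4) (7,4) (3,7) (3,7)

           rx       rw       qx       qw
  HE    (7,4)    (7,4)    (5,7)    (5,1)
  HA    (7,4)    (7,4)    (5,7)    (5,2)
  TE    (7,4)    (7,4)    (3,7)    (3,7)
  TA    (7,4)    (7,4)    (3,7)    (3,7)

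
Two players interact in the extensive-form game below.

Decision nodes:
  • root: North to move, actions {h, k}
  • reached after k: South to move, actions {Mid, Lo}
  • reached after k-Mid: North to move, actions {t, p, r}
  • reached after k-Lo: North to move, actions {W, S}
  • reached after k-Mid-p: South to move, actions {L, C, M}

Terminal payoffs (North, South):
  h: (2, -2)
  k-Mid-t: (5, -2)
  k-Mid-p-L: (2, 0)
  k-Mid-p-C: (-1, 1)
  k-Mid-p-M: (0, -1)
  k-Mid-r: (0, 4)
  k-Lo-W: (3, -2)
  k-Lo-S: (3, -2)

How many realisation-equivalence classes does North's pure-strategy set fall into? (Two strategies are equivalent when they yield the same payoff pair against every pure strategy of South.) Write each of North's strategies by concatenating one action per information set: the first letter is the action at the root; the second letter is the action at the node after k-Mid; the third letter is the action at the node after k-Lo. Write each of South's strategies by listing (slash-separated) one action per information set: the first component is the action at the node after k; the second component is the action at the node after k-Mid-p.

4

North has 12 pure strategies: htW, htS, hpW, hpS, hrW, hrS, ktW, ktS, kpW, kpS, krW, krS. Columns: Mid/L, Mid/C, Mid/M, Lo/L, Lo/C, Lo/M.
{htW, htS, hpW, hpS, hrW, hrS} → row (2,-2) (2,-2) (2,-2) (2,-2) (2,-2) (2,-2)
{ktW, ktS} → row (5,-2) (5,-2) (5,-2) (3,-2) (3,-2) (3,-2)
{kpW, kpS} → row (2,0) (-1,1) (0,-1) (3,-2) (3,-2) (3,-2)
{krW, krS} → row (0,4) (0,4) (0,4) (3,-2) (3,-2) (3,-2)
That's 4 distinct rows out of 12 strategies.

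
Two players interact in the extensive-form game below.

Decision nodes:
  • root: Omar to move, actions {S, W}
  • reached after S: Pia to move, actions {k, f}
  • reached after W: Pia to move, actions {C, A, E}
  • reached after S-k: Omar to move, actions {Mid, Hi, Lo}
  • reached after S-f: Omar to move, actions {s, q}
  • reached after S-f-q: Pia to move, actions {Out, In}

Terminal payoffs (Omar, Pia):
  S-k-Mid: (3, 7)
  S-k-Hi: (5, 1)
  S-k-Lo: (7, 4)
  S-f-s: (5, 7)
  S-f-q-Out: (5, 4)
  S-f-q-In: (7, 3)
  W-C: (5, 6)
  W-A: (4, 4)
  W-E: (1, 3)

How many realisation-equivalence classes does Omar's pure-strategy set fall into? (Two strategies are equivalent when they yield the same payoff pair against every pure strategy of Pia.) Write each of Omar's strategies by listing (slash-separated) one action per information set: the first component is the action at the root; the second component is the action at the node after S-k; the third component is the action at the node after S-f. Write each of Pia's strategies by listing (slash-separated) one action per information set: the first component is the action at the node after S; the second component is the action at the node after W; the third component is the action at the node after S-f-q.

7

Omar has 12 pure strategies: S/Mid/s, S/Mid/q, S/Hi/s, S/Hi/q, S/Lo/s, S/Lo/q, W/Mid/s, W/Mid/q, W/Hi/s, W/Hi/q, W/Lo/s, W/Lo/q. Columns: k/C/Out, k/C/In, k/A/Out, k/A/In, k/E/Out, k/E/In, f/C/Out, f/C/In, f/A/Out, f/A/In, f/E/Out, f/E/In.
{S/Mid/s} → row (3,7) (3,7) (3,7) (3,7) (3,7) (3,7) (5,7) (5,7) (5,7) (5,7) (5,7) (5,7)
{S/Mid/q} → row (3,7) (3,7) (3,7) (3,7) (3,7) (3,7) (5,4) (7,3) (5,4) (7,3) (5,4) (7,3)
{S/Hi/s} → row (5,1) (5,1) (5,1) (5,1) (5,1) (5,1) (5,7) (5,7) (5,7) (5,7) (5,7) (5,7)
{S/Hi/q} → row (5,1) (5,1) (5,1) (5,1) (5,1) (5,1) (5,4) (7,3) (5,4) (7,3) (5,4) (7,3)
{S/Lo/s} → row (7,4) (7,4) (7,4) (7,4) (7,4) (7,4) (5,7) (5,7) (5,7) (5,7) (5,7) (5,7)
{S/Lo/q} → row (7,4) (7,4) (7,4) (7,4) (7,4) (7,4) (5,4) (7,3) (5,4) (7,3) (5,4) (7,3)
{W/Mid/s, W/Mid/q, W/Hi/s, W/Hi/q, W/Lo/s, W/Lo/q} → row (5,6) (5,6) (4,4) (4,4) (1,3) (1,3) (5,6) (5,6) (4,4) (4,4) (1,3) (1,3)
That's 7 distinct rows out of 12 strategies.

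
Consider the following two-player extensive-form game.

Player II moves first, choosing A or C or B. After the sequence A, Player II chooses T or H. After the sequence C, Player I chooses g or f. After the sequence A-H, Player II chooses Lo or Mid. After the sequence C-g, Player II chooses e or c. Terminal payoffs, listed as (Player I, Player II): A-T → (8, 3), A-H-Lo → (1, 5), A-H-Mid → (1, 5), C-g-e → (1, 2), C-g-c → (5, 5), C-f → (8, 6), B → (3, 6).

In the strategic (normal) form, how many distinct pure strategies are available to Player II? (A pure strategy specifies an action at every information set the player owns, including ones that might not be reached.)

24

Player II owns the root with actions {A, C, B} — three choices.
Player II owns the node after A with actions {T, H} — two choices.
Player II owns the node after A-H with actions {Lo, Mid} — two choices.
Player II owns the node after C-g with actions {e, c} — two choices.
A pure strategy fixes one action at each information set independently, so the count is the product 3 × 2 × 2 × 2 = 24.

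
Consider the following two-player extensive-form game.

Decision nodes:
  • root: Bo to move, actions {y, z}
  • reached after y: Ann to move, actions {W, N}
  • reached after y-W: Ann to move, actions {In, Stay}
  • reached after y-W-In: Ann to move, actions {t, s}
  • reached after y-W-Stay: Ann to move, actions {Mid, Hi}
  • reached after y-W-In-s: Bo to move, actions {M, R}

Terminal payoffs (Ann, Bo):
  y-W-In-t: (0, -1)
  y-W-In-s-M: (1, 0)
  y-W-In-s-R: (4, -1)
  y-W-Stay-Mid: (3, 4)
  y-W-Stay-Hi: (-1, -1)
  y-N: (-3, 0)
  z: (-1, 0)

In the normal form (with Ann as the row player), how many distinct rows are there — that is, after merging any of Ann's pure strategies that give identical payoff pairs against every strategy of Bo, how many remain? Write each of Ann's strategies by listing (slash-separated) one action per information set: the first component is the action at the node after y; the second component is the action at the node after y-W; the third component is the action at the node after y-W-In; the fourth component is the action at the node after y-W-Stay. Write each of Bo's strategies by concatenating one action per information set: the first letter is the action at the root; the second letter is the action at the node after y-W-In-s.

5

Ann has 16 pure strategies: W/In/t/Mid, W/In/t/Hi, W/In/s/Mid, W/In/s/Hi, W/Stay/t/Mid, W/Stay/t/Hi, W/Stay/s/Mid, W/Stay/s/Hi, N/In/t/Mid, N/In/t/Hi, N/In/s/Mid, N/In/s/Hi, N/Stay/t/Mid, N/Stay/t/Hi, N/Stay/s/Mid, N/Stay/s/Hi. Columns: yM, yR, zM, zR.
{W/In/t/Mid, W/In/t/Hi} → row (0,-1) (0,-1) (-1,0) (-1,0)
{W/In/s/Mid, W/In/s/Hi} → row (1,0) (4,-1) (-1,0) (-1,0)
{W/Stay/t/Mid, W/Stay/s/Mid} → row (3,4) (3,4) (-1,0) (-1,0)
{W/Stay/t/Hi, W/Stay/s/Hi} → row (-1,-1) (-1,-1) (-1,0) (-1,0)
{N/In/t/Mid, N/In/t/Hi, N/In/s/Mid, N/In/s/Hi, N/Stay/t/Mid, N/Stay/t/Hi, N/Stay/s/Mid, N/Stay/s/Hi} → row (-3,0) (-3,0) (-1,0) (-1,0)
That's 5 distinct rows out of 16 strategies.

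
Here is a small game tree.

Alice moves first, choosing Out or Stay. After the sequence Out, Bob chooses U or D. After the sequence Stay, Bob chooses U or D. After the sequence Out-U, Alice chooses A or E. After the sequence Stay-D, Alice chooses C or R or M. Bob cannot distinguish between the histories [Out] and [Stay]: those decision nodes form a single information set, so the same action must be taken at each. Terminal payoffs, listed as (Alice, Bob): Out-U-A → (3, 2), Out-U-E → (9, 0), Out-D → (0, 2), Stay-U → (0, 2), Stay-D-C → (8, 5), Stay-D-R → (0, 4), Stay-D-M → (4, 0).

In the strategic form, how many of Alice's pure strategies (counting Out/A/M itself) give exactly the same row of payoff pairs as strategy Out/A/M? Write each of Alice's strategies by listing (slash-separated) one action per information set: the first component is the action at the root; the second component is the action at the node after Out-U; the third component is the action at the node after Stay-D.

3

Row for Out/A/M (columns U, D): (3,2) (0,2).
Under Out/A/M, Alice's choice at the node after Stay-D can never be reached regardless of what Bob does, so varying those choices leaves every outcome unchanged.
Holding the reachable choices fixed and varying the unreachable one freely already gives 3 equivalent strategies.
No other strategy reproduces this row, so those 3 are the full class: Out/A/C, Out/A/R, Out/A/M.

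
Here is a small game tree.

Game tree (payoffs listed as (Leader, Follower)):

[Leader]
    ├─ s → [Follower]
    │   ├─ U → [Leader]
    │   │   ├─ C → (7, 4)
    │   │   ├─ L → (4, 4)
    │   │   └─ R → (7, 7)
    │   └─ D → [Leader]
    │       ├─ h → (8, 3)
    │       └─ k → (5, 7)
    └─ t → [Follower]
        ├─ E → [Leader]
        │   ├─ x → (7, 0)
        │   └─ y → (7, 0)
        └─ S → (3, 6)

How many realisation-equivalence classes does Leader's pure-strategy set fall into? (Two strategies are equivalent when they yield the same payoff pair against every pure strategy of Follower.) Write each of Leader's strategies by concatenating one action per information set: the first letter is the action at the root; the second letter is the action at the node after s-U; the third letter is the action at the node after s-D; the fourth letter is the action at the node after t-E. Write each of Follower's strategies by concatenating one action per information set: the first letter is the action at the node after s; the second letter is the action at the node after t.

7

Leader has 24 pure strategies: sChx, sChy, sCkx, sCky, sLhx, sLhy, sLkx, sLky, sRhx, sRhy, sRkx, sRky, tChx, tChy, tCkx, tCky, tLhx, tLhy, tLkx, tLky, tRhx, tRhy, tRkx, tRky. Columns: UE, US, DE, DS.
{sChx, sChy} → row (7,4) (7,4) (8,3) (8,3)
{sCkx, sCky} → row (7,4) (7,4) (5,7) (5,7)
{sLhx, sLhy} → row (4,4) (4,4) (8,3) (8,3)
{sLkx, sLky} → row (4,4) (4,4) (5,7) (5,7)
{sRhx, sRhy} → row (7,7) (7,7) (8,3) (8,3)
{sRkx, sRky} → row (7,7) (7,7) (5,7) (5,7)
{tChx, tChy, tCkx, tCky, tLhx, tLhy, tLkx, tLky, tRhx, tRhy, tRkx, tRky} → row (7,0) (3,6) (7,0) (3,6)
That's 7 distinct rows out of 24 strategies.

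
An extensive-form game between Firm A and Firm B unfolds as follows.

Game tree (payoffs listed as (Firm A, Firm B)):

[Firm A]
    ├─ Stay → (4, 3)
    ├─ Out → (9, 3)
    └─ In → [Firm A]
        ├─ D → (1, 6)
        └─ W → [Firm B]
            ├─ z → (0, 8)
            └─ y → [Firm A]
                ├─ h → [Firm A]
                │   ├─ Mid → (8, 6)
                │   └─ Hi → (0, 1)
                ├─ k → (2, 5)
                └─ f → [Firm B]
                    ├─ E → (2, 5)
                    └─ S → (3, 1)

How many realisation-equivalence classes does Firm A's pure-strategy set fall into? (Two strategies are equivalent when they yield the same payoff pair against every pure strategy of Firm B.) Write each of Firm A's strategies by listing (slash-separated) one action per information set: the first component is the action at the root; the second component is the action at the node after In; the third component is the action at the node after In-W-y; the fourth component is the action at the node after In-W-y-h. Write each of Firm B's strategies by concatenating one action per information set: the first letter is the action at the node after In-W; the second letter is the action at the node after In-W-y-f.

7

Firm A has 36 pure strategies: Stay/D/h/Mid, Stay/D/h/Hi, Stay/D/k/Mid, Stay/D/k/Hi, Stay/D/f/Mid, Stay/D/f/Hi, Stay/W/h/Mid, Stay/W/h/Hi, Stay/W/k/Mid, Stay/W/k/Hi, Stay/W/f/Mid, Stay/W/f/Hi, Out/D/h/Mid, Out/D/h/Hi, Out/D/k/Mid, Out/D/k/Hi, Out/D/f/Mid, Out/D/f/Hi, Out/W/h/Mid, Out/W/h/Hi, Out/W/k/Mid, Out/W/k/Hi, Out/W/f/Mid, Out/W/f/Hi, In/D/h/Mid, In/D/h/Hi, In/D/k/Mid, In/D/k/Hi, In/D/f/Mid, In/D/f/Hi, In/W/h/Mid, In/W/h/Hi, In/W/k/Mid, In/W/k/Hi, In/W/f/Mid, In/W/f/Hi. Columns: zE, zS, yE, yS.
{Stay/D/h/Mid, Stay/D/h/Hi, Stay/D/k/Mid, Stay/D/k/Hi, Stay/D/f/Mid, Stay/D/f/Hi, Stay/W/h/Mid, Stay/W/h/Hi, Stay/W/k/Mid, Stay/W/k/Hi, Stay/W/f/Mid, Stay/W/f/Hi} → row (4,3) (4,3) (4,3) (4,3)
{Out/D/h/Mid, Out/D/h/Hi, Out/D/k/Mid, Out/D/k/Hi, Out/D/f/Mid, Out/D/f/Hi, Out/W/h/Mid, Out/W/h/Hi, Out/W/k/Mid, Out/W/k/Hi, Out/W/f/Mid, Out/W/f/Hi} → row (9,3) (9,3) (9,3) (9,3)
{In/D/h/Mid, In/D/h/Hi, In/D/k/Mid, In/D/k/Hi, In/D/f/Mid, In/D/f/Hi} → row (1,6) (1,6) (1,6) (1,6)
{In/W/h/Mid} → row (0,8) (0,8) (8,6) (8,6)
{In/W/h/Hi} → row (0,8) (0,8) (0,1) (0,1)
{In/W/k/Mid, In/W/k/Hi} → row (0,8) (0,8) (2,5) (2,5)
{In/W/f/Mid, In/W/f/Hi} → row (0,8) (0,8) (2,5) (3,1)
That's 7 distinct rows out of 36 strategies.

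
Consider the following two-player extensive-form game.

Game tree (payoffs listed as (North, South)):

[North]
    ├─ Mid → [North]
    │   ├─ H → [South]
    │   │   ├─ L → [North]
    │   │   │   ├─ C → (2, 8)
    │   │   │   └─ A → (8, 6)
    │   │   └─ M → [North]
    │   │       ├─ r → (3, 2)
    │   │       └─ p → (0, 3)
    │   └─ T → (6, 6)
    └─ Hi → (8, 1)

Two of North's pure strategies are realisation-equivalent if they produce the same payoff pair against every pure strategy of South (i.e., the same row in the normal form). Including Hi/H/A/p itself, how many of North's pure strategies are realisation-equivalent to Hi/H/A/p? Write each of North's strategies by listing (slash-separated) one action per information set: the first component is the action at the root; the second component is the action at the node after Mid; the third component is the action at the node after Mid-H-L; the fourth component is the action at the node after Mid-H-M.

8

Row for Hi/H/A/p (columns L, M): (8,1) (8,1).
Under Hi/H/A/p, North's choice at the node after Mid and at the node after Mid-H-L and at the node after Mid-H-M can never be reached regardless of what South does, so varying those choices leaves every outcome unchanged.
Holding the reachable choices fixed and varying the unreachable ones freely already gives 2 × 2 × 2 = 8 equivalent strategies.
No other strategy reproduces this row, so those 8 are the full class: Hi/H/C/r, Hi/H/C/p, Hi/H/A/r, Hi/H/A/p, Hi/T/C/r, Hi/T/C/p, Hi/T/A/r, Hi/T/A/p.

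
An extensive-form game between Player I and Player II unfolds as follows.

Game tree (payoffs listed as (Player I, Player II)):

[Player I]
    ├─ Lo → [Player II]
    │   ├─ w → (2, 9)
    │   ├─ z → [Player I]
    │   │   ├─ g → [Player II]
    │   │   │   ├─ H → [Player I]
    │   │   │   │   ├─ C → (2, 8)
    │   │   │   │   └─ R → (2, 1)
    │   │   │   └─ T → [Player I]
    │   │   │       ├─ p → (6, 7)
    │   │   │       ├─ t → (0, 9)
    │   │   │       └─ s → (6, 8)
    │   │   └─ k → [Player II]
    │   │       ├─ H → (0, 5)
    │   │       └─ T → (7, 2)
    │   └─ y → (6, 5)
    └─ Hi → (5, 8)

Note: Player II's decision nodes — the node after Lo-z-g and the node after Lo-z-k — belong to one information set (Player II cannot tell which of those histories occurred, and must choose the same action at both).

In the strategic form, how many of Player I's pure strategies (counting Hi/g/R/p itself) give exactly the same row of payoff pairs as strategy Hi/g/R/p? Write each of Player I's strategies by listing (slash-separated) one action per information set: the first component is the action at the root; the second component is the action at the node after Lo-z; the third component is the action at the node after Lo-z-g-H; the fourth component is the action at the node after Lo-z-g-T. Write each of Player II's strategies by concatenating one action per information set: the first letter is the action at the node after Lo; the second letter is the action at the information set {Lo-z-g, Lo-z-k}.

Row for Hi/g/R/p (columns wH, wT, zH, zT, yH, yT): (5,8) (5,8) (5,8) (5,8) (5,8) (5,8).
Under Hi/g/R/p, Player I's choice at the node after Lo-z and at the node after Lo-z-g-H and at the node after Lo-z-g-T can never be reached regardless of what Player II does, so varying those choices leaves every outcome unchanged.
Holding the reachable choices fixed and varying the unreachable ones freely already gives 2 × 2 × 3 = 12 equivalent strategies.
No other strategy reproduces this row, so those 12 are the full class: Hi/g/C/p, Hi/g/C/t, Hi/g/C/s, Hi/g/R/p, Hi/g/R/t, Hi/g/R/s, Hi/k/C/p, Hi/k/C/t, Hi/k/C/s, Hi/k/R/p, Hi/k/R/t, Hi/k/R/s.

12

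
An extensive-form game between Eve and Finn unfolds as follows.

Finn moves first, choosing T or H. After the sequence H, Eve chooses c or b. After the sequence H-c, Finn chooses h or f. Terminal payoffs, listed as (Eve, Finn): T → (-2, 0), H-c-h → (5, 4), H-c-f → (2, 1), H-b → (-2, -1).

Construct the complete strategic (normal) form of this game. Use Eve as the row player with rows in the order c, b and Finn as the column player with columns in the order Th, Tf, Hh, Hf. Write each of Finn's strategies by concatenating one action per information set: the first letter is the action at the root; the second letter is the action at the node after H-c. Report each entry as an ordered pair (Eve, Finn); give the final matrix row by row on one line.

           Th       Tf       Hh       Hf
   c   (-2,0)   (-2,0)    (5,4)    (2,1)
   b   (-2,0)   (-2,0)  (-2,-1)  (-2,-1)

c: (-2,0) (-2,0) (5,4) (2,1) | b: (-2,0) (-2,0) (-2,-1) (-2,-1)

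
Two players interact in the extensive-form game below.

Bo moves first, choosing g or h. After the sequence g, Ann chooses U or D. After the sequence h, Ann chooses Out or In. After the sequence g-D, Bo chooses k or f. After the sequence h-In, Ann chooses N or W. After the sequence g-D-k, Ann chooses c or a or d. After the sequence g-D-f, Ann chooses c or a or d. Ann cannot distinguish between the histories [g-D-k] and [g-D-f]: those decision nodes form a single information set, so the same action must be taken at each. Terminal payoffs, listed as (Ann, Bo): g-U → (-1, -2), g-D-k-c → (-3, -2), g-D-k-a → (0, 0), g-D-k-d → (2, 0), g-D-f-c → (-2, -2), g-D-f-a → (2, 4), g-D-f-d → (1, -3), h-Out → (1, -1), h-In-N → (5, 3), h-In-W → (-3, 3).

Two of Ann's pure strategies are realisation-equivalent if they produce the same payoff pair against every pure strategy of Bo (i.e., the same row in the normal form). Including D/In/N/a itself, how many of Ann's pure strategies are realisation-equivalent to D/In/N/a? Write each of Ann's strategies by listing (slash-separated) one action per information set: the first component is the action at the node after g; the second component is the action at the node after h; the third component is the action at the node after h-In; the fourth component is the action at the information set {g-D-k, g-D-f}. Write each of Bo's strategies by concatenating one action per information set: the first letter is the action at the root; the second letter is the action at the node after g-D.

1

Row for D/In/N/a (columns gk, gf, hk, hf): (0,0) (2,4) (5,3) (5,3).
Every one of Ann's information sets is on the play path for some reply by Bo when Ann follows D/In/N/a.
Changing the action at any of them therefore changes at least one column, so only D/In/N/a itself gives this row.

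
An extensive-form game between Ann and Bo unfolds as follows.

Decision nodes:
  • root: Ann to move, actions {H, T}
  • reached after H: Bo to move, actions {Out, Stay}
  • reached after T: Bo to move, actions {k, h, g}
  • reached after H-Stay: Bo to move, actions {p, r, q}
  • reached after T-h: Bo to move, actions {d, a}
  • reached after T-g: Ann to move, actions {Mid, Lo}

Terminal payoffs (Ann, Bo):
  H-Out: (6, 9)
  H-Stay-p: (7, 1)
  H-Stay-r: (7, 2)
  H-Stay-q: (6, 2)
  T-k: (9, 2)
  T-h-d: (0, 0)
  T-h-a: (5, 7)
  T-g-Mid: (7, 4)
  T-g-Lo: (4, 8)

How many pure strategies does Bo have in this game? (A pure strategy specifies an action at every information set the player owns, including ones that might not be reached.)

Bo owns the node after H with actions {Out, Stay} — two choices.
Bo owns the node after T with actions {k, h, g} — three choices.
Bo owns the node after H-Stay with actions {p, r, q} — three choices.
Bo owns the node after T-h with actions {d, a} — two choices.
A pure strategy fixes one action at each information set independently, so the count is the product 2 × 3 × 3 × 2 = 36.
(For reference, Ann has 4 pure strategies, giving a 36×4 normal-form matrix.)

36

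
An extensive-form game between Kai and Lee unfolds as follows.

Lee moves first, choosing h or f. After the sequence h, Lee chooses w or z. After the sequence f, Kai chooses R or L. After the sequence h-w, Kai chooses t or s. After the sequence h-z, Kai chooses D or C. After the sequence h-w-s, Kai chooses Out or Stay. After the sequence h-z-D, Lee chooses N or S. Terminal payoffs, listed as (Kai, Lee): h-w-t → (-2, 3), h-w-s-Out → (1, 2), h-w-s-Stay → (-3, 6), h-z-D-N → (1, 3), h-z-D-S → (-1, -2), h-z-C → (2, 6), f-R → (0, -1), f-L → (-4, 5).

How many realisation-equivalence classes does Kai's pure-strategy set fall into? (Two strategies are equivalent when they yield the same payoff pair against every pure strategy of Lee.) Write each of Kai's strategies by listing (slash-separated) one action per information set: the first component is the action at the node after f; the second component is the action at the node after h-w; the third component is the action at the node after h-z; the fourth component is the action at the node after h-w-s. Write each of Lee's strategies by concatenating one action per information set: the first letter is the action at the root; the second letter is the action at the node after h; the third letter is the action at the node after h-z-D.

12

Kai has 16 pure strategies: R/t/D/Out, R/t/D/Stay, R/t/C/Out, R/t/C/Stay, R/s/D/Out, R/s/D/Stay, R/s/C/Out, R/s/C/Stay, L/t/D/Out, L/t/D/Stay, L/t/C/Out, L/t/C/Stay, L/s/D/Out, L/s/D/Stay, L/s/C/Out, L/s/C/Stay. Columns: hwN, hwS, hzN, hzS, fwN, fwS, fzN, fzS.
{R/t/D/Out, R/t/D/Stay} → row (-2,3) (-2,3) (1,3) (-1,-2) (0,-1) (0,-1) (0,-1) (0,-1)
{R/t/C/Out, R/t/C/Stay} → row (-2,3) (-2,3) (2,6) (2,6) (0,-1) (0,-1) (0,-1) (0,-1)
{R/s/D/Out} → row (1,2) (1,2) (1,3) (-1,-2) (0,-1) (0,-1) (0,-1) (0,-1)
{R/s/D/Stay} → row (-3,6) (-3,6) (1,3) (-1,-2) (0,-1) (0,-1) (0,-1) (0,-1)
{R/s/C/Out} → row (1,2) (1,2) (2,6) (2,6) (0,-1) (0,-1) (0,-1) (0,-1)
{R/s/C/Stay} → row (-3,6) (-3,6) (2,6) (2,6) (0,-1) (0,-1) (0,-1) (0,-1)
{L/t/D/Out, L/t/D/Stay} → row (-2,3) (-2,3) (1,3) (-1,-2) (-4,5) (-4,5) (-4,5) (-4,5)
{L/t/C/Out, L/t/C/Stay} → row (-2,3) (-2,3) (2,6) (2,6) (-4,5) (-4,5) (-4,5) (-4,5)
{L/s/D/Out} → row (1,2) (1,2) (1,3) (-1,-2) (-4,5) (-4,5) (-4,5) (-4,5)
{L/s/D/Stay} → row (-3,6) (-3,6) (1,3) (-1,-2) (-4,5) (-4,5) (-4,5) (-4,5)
{L/s/C/Out} → row (1,2) (1,2) (2,6) (2,6) (-4,5) (-4,5) (-4,5) (-4,5)
{L/s/C/Stay} → row (-3,6) (-3,6) (2,6) (2,6) (-4,5) (-4,5) (-4,5) (-4,5)
That's 12 distinct rows out of 16 strategies.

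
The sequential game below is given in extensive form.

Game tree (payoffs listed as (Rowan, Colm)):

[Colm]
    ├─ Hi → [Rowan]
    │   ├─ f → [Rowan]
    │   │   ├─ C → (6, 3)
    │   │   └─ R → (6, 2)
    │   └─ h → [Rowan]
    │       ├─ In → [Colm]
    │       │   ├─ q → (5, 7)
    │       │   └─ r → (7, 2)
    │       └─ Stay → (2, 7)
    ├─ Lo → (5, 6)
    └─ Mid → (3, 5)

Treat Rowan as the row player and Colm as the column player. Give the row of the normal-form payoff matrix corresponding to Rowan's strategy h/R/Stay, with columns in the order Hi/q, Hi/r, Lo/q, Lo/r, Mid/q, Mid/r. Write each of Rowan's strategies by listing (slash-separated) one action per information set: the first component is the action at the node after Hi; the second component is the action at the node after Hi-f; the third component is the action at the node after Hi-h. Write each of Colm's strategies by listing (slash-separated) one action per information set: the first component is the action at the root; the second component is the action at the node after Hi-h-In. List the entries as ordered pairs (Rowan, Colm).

(2,7) (2,7) (5,6) (5,6) (3,5) (3,5)

vs Hi/q: Colm plays Hi → Rowan plays h at [Hi] → Rowan plays Stay at [Hi-h] → (2, 7)
vs Hi/r: Colm plays Hi → Rowan plays h at [Hi] → Rowan plays Stay at [Hi-h] → (2, 7)
vs Lo/q: Colm plays Lo → (5, 6)
vs Lo/r: Colm plays Lo → (5, 6)
vs Mid/q: Colm plays Mid → (3, 5)
vs Mid/r: Colm plays Mid → (3, 5)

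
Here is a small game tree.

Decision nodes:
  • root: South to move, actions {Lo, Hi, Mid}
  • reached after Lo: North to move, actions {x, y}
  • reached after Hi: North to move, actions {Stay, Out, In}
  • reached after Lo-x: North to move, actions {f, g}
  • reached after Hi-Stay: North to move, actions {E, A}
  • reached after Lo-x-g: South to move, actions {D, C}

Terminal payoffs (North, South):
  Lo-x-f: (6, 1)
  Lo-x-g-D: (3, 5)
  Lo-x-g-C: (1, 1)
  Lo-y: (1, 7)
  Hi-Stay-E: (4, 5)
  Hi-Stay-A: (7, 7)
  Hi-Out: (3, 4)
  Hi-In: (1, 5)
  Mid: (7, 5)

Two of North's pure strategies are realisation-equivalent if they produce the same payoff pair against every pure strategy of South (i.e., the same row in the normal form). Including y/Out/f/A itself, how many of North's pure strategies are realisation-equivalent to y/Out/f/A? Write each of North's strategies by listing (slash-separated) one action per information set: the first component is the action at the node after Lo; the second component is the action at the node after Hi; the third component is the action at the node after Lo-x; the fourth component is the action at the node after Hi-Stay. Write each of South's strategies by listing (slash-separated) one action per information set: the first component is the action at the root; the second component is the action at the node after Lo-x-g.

4

Row for y/Out/f/A (columns Lo/D, Lo/C, Hi/D, Hi/C, Mid/D, Mid/C): (1,7) (1,7) (3,4) (3,4) (7,5) (7,5).
Under y/Out/f/A, North's choice at the node after Lo-x and at the node after Hi-Stay can never be reached regardless of what South does, so varying those choices leaves every outcome unchanged.
Holding the reachable choices fixed and varying the unreachable ones freely already gives 2 × 2 = 4 equivalent strategies.
No other strategy reproduces this row, so those 4 are the full class: y/Out/f/E, y/Out/f/A, y/Out/g/E, y/Out/g/A.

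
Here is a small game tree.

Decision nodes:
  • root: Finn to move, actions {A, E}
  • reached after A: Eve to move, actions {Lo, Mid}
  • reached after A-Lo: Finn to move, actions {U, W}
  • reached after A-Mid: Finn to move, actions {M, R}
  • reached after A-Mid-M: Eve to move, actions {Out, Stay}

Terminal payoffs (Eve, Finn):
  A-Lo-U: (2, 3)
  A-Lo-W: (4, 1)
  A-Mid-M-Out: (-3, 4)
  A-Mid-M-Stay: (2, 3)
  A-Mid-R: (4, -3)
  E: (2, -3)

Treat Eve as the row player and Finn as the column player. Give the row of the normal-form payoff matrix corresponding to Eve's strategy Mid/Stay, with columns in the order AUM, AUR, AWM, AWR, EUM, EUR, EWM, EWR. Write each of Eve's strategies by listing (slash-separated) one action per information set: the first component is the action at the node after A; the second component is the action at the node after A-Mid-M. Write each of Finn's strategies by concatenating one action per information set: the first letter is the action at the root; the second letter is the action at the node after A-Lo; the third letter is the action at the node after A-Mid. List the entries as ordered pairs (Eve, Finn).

(2,3) (4,-3) (2,3) (4,-3) (2,-3) (2,-3) (2,-3) (2,-3)

vs AUM: Finn plays A → Eve plays Mid at [A] → Finn plays M at [A-Mid] → Eve plays Stay at [A-Mid-M] → (2, 3)
vs AUR: Finn plays A → Eve plays Mid at [A] → Finn plays R at [A-Mid] → (4, -3)
vs AWM: Finn plays A → Eve plays Mid at [A] → Finn plays M at [A-Mid] → Eve plays Stay at [A-Mid-M] → (2, 3)
vs AWR: Finn plays A → Eve plays Mid at [A] → Finn plays R at [A-Mid] → (4, -3)
vs EUM: Finn plays E → (2, -3)
vs EUR: Finn plays E → (2, -3)
vs EWM: Finn plays E → (2, -3)
vs EWR: Finn plays E → (2, -3)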